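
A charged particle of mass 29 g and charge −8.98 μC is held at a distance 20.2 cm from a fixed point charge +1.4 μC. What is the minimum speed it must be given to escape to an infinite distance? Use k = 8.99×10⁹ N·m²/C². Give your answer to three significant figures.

To just escape, total mechanical energy must reach zero at infinity: ½mv²_min + U = 0, so ½mv²_min = −U = |kQq|/r.
|U| = |kQq|/r = (8.99×10⁹ N·m²/C²)(1.40×10⁻⁶)(8.98×10⁻⁶)/(0.202) = 0.560 J.
v_min = √(2|U|/m) = √(2·0.560/0.0290) = 6.21 m/s.

6.21 m/s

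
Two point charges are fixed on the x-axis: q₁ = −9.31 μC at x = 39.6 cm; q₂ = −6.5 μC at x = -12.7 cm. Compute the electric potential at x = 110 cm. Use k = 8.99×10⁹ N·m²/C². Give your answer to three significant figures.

Electric potential is a scalar, so the contributions from each charge add algebraically: V = Σ kqᵢ/rᵢ.
Distances from the field point to each charge: r₁ = 0.704 m, r₂ = 1.23 m.
V = k[(-9.31×10⁻⁶)/(0.704) + (-6.50×10⁻⁶)/(1.23)] = -1.67×10⁵ V.

-1.67×10⁵ V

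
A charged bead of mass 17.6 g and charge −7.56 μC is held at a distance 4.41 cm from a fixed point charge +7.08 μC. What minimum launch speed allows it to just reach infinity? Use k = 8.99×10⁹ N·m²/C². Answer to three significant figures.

To just escape, total mechanical energy must reach zero at infinity: ½mv²_min + U = 0, so ½mv²_min = −U = |kQq|/r.
|U| = |kQq|/r = (8.99×10⁹ N·m²/C²)(7.08×10⁻⁶)(7.56×10⁻⁶)/(0.0441) = 10.9 J.
v_min = √(2|U|/m) = √(2·10.9/0.0176) = 35.2 m/s.

35.2 m/s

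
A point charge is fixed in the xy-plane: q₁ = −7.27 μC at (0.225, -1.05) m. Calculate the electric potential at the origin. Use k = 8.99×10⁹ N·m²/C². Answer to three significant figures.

The total potential is the scalar sum of each charge's contribution, V = Σ kqᵢ/rᵢ.
Distances from the field point to each charge: r₁ = 1.07 m.
V = k[(-7.27×10⁻⁶)/(1.07)] = -6.09×10⁴ V.

-6.09×10⁴ V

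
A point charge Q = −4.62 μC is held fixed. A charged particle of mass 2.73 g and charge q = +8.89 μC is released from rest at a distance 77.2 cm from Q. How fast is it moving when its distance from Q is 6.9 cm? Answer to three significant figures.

59.7 m/s

Only the electrostatic force acts, so mechanical energy is conserved: ½mv² = U₁ − U₂ = kQq(1/r₁ − 1/r₂).
U₁ − U₂ = (8.99×10⁹ N·m²/C²)(-4.62×10⁻⁶ C)(8.89×10⁻⁶ C)(1/0.772 − 1/0.0690) = 4.87 J.
v = √(2·4.87/2.73×10⁻³) = 59.7 m/s.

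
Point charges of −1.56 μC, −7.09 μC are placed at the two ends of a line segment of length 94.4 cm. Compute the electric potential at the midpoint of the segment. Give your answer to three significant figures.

-1.65×10⁵ V

The total potential is the scalar sum of each charge's contribution, V = Σ kqᵢ/rᵢ.
Each charge is 0.472 m from the midpoint.
V = k[(-1.56×10⁻⁶)/(0.472) + (-7.09×10⁻⁶)/(0.472)] = -1.65×10⁵ V.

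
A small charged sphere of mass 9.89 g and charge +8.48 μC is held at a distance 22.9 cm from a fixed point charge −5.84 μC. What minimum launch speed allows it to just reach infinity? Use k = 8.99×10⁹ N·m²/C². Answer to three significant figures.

19.8 m/s

To just escape, total mechanical energy must reach zero at infinity: ½mv²_min + U = 0, so ½mv²_min = −U = |kQq|/r.
|U| = |kQq|/r = (8.99×10⁹ N·m²/C²)(5.84×10⁻⁶)(8.48×10⁻⁶)/(0.229) = 1.94 J.
v_min = √(2|U|/m) = √(2·1.94/9.89×10⁻³) = 19.8 m/s.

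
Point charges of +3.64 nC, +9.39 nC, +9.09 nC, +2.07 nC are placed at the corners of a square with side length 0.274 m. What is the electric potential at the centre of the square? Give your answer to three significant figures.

The total potential is the scalar sum of each charge's contribution, V = Σ kqᵢ/rᵢ.
The distance from each corner to the centre is a√2/2 = 0.194 m.
V = k[(3.64×10⁻⁹)/(0.194) + (9.39×10⁻⁹)/(0.194) + (9.09×10⁻⁹)/(0.194) + (2.07×10⁻⁹)/(0.194)] = 1120 V.

1120 V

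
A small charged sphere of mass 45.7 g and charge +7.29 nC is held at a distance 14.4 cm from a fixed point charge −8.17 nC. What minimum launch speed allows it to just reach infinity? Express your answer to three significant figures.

0.0128 m/s

To just escape, total mechanical energy must reach zero at infinity: ½mv²_min + U = 0, so ½mv²_min = −U = |kQq|/r.
|U| = |kQq|/r = (8.99×10⁹ N·m²/C²)(8.17×10⁻⁹)(7.29×10⁻⁹)/(0.144) = 3.72×10⁻⁶ J.
v_min = √(2|U|/m) = √(2·3.72×10⁻⁶/0.0457) = 0.0128 m/s.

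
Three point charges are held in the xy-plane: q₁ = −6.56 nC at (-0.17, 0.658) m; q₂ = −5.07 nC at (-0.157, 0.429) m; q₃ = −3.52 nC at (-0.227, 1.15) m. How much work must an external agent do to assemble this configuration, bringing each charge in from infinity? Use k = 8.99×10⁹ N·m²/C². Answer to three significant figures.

1.94×10⁻⁶ J

The work to assemble the configuration equals its total potential energy, U = Σ kqᵢqⱼ/rᵢⱼ over all pairs.
Pair separations: r₁₂ = 0.229 m, r₁₃ = 0.495 m, r₂₃ = 0.724 m.
U = (1.30×10⁻⁶) + (4.19×10⁻⁷) + (2.21×10⁻⁷) = 1.94×10⁻⁶ J.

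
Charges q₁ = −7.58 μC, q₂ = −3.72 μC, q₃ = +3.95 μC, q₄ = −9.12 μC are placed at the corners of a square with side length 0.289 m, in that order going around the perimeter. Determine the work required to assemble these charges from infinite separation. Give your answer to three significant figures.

The work to assemble the configuration equals its total potential energy, U = Σ kqᵢqⱼ/rᵢⱼ over all pairs.
The four side pairs have separation 0.289 m and the two diagonal pairs 0.409 m.
Summing all 6 pair terms gives U = 1.54 J.

1.54 J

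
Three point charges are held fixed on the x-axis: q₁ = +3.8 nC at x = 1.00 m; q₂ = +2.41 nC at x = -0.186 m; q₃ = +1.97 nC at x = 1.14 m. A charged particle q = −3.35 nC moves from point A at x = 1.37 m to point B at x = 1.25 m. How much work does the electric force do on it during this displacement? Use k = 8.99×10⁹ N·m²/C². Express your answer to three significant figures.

The work done by the electric force is W_field = −ΔU = −q(V_B − V_A) = q(V_A − V_B).
At A: distances to the source charges are 0.370 m, 1.56 m, 0.230 m; V_A = Σ kqᵢ/rᵢ = 183 V.
At B: distances to the source charges are 0.250 m, 1.44 m, 0.110 m; V_B = Σ kqᵢ/rᵢ = 313 V.
ΔV = V_B − V_A = 129 V.
W_field = −qΔV = −(-3.35×10⁻⁹ C)(129 V) = 4.34×10⁻⁷ J.

4.34×10⁻⁷ J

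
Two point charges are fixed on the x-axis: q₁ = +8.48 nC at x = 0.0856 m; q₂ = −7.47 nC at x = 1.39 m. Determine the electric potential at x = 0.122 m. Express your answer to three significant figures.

2040 V

Electric potential is a scalar, so the contributions from each charge add algebraically: V = Σ kqᵢ/rᵢ.
Distances from the field point to each charge: r₁ = 0.0364 m, r₂ = 1.27 m.
V = k[(8.48×10⁻⁹)/(0.0364) + (-7.47×10⁻⁹)/(1.27)] = 2040 V.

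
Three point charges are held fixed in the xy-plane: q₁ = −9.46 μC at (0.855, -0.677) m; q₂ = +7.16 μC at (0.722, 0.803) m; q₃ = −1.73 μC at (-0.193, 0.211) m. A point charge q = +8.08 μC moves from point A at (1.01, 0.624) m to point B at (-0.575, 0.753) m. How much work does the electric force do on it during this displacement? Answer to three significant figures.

The work done by the electric force is W_field = −ΔU = −q(V_B − V_A) = q(V_A − V_B).
At A: distances to the source charges are 1.31 m, 0.339 m, 1.27 m; V_A = Σ kqᵢ/rᵢ = 1.13×10⁵ V.
At B: distances to the source charges are 2.02 m, 1.30 m, 0.663 m; V_B = Σ kqᵢ/rᵢ = -1.59×10⁴ V.
ΔV = V_B − V_A = -1.29×10⁵ V.
W_field = −qΔV = −(8.08×10⁻⁶ C)(-1.29×10⁵ V) = 1.04 J.

1.04 J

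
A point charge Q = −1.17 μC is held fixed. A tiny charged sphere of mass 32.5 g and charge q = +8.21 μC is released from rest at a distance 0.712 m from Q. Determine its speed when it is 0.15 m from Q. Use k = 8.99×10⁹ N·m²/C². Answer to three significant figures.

Only the electrostatic force acts, so mechanical energy is conserved: ½mv² = U₁ − U₂ = kQq(1/r₁ − 1/r₂).
U₁ − U₂ = (8.99×10⁹ N·m²/C²)(-1.17×10⁻⁶ C)(8.21×10⁻⁶ C)(1/0.712 − 1/0.150) = 0.454 J.
v = √(2·0.454/0.0325) = 5.29 m/s.

5.29 m/s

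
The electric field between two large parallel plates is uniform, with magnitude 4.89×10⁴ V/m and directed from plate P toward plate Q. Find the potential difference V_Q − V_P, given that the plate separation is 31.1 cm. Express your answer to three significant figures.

In a uniform field, potential decreases in the direction of E: ΔV = −E·d for a displacement d parallel to E.
Going from P to Q is a displacement of 31.1 cm along the field, so V_Q − V_P = −Ed = -1.52×10⁴ V.

-1.52×10⁴ V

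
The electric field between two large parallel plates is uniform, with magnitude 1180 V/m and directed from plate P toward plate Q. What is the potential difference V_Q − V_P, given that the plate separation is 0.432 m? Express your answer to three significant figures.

In a uniform field, potential decreases in the direction of E: ΔV = −E·d for a displacement d parallel to E.
Going from P to Q is a displacement of 0.432 m along the field, so V_Q − V_P = −Ed = -510 V.

-510 V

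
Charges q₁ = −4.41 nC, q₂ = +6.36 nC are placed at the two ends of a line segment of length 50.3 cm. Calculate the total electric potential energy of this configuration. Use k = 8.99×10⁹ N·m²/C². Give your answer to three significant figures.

The assembly work is the sum of pairwise potential energies, U = Σ_{i<j} kqᵢqⱼ/rᵢⱼ.
The separation is r = 0.503 m.
U = (-5.01×10⁻⁷) = -5.01×10⁻⁷ J.

-5.01×10⁻⁷ J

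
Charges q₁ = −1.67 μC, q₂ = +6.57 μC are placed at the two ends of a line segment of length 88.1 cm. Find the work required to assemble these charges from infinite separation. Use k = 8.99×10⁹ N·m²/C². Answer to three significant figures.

-0.112 J

The assembly work is the sum of pairwise potential energies, U = Σ_{i<j} kqᵢqⱼ/rᵢⱼ.
The separation is r = 0.881 m.
U = (-0.112) = -0.112 J.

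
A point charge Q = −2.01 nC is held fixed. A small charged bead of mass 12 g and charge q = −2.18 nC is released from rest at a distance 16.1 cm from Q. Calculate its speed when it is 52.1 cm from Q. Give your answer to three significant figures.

Only the electrostatic force acts, so mechanical energy is conserved: ½mv² = U₁ − U₂ = kQq(1/r₁ − 1/r₂).
U₁ − U₂ = (8.99×10⁹ N·m²/C²)(-2.01×10⁻⁹ C)(-2.18×10⁻⁹ C)(1/0.161 − 1/0.521) = 1.69×10⁻⁷ J.
v = √(2·1.69×10⁻⁷/0.0120) = 5.31×10⁻³ m/s.

5.31×10⁻³ m/s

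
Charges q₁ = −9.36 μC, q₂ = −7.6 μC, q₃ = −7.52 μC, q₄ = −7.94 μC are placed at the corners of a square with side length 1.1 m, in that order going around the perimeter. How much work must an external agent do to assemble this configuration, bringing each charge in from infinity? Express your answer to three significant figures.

The assembly work is the sum of pairwise potential energies, U = Σ_{i<j} kqᵢqⱼ/rᵢⱼ.
The four side pairs have separation 1.10 m and the two diagonal pairs 1.56 m.
Summing all 6 pair terms gives U = 2.90 J.

2.90 J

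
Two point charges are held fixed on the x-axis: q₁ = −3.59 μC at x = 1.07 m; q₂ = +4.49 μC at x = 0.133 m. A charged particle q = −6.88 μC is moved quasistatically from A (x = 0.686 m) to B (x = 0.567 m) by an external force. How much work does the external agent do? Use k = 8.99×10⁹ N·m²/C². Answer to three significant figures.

For quasistatic motion the external work equals the change in potential energy: W_ext = qΔV = q(V_B − V_A).
At A: distances to the source charges are 0.384 m, 0.553 m; V_A = Σ kqᵢ/rᵢ = -1.11×10⁴ V.
At B: distances to the source charges are 0.503 m, 0.434 m; V_B = Σ kqᵢ/rᵢ = 2.88×10⁴ V.
ΔV = V_B − V_A = 3.99×10⁴ V.
W_ext = qΔV = (-6.88×10⁻⁶ C)(3.99×10⁴ V) = -0.274 J.

-0.274 J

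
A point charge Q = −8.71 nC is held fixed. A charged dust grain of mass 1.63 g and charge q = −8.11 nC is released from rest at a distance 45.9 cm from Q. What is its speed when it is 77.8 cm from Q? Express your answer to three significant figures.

Only the electrostatic force acts, so mechanical energy is conserved: ½mv² = U₁ − U₂ = kQq(1/r₁ − 1/r₂).
U₁ − U₂ = (8.99×10⁹ N·m²/C²)(-8.71×10⁻⁹ C)(-8.11×10⁻⁹ C)(1/0.459 − 1/0.778) = 5.67×10⁻⁷ J.
v = √(2·5.67×10⁻⁷/1.63×10⁻³) = 0.0264 m/s.

0.0264 m/s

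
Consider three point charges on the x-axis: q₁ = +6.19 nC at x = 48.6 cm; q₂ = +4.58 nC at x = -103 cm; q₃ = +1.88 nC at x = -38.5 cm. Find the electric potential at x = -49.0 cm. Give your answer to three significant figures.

Electric potential is a scalar, so the contributions from each charge add algebraically: V = Σ kqᵢ/rᵢ.
Distances from the field point to each charge: r₁ = 0.976 m, r₂ = 0.540 m, r₃ = 0.105 m.
V = k[(6.19×10⁻⁹)/(0.976) + (4.58×10⁻⁹)/(0.540) + (1.88×10⁻⁹)/(0.105)] = 294 V.

294 V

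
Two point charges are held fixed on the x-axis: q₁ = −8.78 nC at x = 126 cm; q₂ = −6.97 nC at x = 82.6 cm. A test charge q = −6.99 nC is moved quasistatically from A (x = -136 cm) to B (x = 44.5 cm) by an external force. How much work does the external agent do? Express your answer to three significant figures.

For quasistatic motion the external work equals the change in potential energy: W_ext = qΔV = q(V_B − V_A).
At A: distances to the source charges are 2.62 m, 2.19 m; V_A = Σ kqᵢ/rᵢ = -58.8 V.
At B: distances to the source charges are 0.815 m, 0.381 m; V_B = Σ kqᵢ/rᵢ = -261 V.
ΔV = V_B − V_A = -203 V.
W_ext = qΔV = (-6.99×10⁻⁹ C)(-203 V) = 1.42×10⁻⁶ J.

1.42×10⁻⁶ J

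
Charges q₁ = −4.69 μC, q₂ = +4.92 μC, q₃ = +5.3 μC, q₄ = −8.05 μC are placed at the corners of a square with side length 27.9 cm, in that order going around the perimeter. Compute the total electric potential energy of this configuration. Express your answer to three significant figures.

The work to assemble the configuration equals its total potential energy, U = Σ kqᵢqⱼ/rᵢⱼ over all pairs.
The four side pairs have separation 0.279 m and the two diagonal pairs 0.395 m.
Summing all 6 pair terms gives U = -1.53 J.

-1.53 J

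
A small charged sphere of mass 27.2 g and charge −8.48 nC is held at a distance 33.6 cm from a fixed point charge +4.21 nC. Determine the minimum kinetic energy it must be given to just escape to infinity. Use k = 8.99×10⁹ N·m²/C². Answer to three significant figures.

To just escape, total mechanical energy must reach zero at infinity: ½mv²_min + U = 0, so ½mv²_min = −U = |kQq|/r.
|U| = |kQq|/r = (8.99×10⁹ N·m²/C²)(4.21×10⁻⁹)(8.48×10⁻⁹)/(0.336) = 9.55×10⁻⁷ J.

9.55×10⁻⁷ J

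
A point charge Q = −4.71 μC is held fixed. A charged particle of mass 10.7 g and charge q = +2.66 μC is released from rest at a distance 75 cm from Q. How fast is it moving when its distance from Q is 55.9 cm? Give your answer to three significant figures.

Only the electrostatic force acts, so mechanical energy is conserved: ½mv² = U₁ − U₂ = kQq(1/r₁ − 1/r₂).
U₁ − U₂ = (8.99×10⁹ N·m²/C²)(-4.71×10⁻⁶ C)(2.66×10⁻⁶ C)(1/0.750 − 1/0.559) = 0.0513 J.
v = √(2·0.0513/0.0107) = 3.10 m/s.

3.10 m/s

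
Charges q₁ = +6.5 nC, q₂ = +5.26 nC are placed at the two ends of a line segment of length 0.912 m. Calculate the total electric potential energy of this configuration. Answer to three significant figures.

3.37×10⁻⁷ J

The assembly work is the sum of pairwise potential energies, U = Σ_{i<j} kqᵢqⱼ/rᵢⱼ.
The separation is r = 0.912 m.
U = (3.37×10⁻⁷) = 3.37×10⁻⁷ J.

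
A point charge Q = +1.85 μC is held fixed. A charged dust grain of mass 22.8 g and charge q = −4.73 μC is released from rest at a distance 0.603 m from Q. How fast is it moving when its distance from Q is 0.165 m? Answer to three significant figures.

Only the electrostatic force acts, so mechanical energy is conserved: ½mv² = U₁ − U₂ = kQq(1/r₁ − 1/r₂).
U₁ − U₂ = (8.99×10⁹ N·m²/C²)(1.85×10⁻⁶ C)(-4.73×10⁻⁶ C)(1/0.603 − 1/0.165) = 0.346 J.
v = √(2·0.346/0.0228) = 5.51 m/s.

5.51 m/s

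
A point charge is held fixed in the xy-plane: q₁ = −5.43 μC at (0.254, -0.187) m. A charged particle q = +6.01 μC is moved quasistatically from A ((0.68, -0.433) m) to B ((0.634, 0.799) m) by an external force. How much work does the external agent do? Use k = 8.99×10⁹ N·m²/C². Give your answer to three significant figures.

0.319 J

For quasistatic motion the external work equals the change in potential energy: W_ext = qΔV = q(V_B − V_A).
At A: distance to the source charge is 0.492 m; V_A = kq₁/r = -9.92×10⁴ V.
At B: distance to the source charge is 1.06 m; V_B = kq₁/r = -4.62×10⁴ V.
ΔV = V_B − V_A = 5.30×10⁴ V.
W_ext = qΔV = (6.01×10⁻⁶ C)(5.30×10⁴ V) = 0.319 J.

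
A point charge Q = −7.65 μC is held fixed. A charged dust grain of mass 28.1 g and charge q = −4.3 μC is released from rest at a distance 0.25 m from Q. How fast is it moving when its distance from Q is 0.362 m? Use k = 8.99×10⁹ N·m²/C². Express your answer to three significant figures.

5.10 m/s

Only the electrostatic force acts, so mechanical energy is conserved: ½mv² = U₁ − U₂ = kQq(1/r₁ − 1/r₂).
U₁ − U₂ = (8.99×10⁹ N·m²/C²)(-7.65×10⁻⁶ C)(-4.30×10⁻⁶ C)(1/0.250 − 1/0.362) = 0.366 J.
v = √(2·0.366/0.0281) = 5.10 m/s.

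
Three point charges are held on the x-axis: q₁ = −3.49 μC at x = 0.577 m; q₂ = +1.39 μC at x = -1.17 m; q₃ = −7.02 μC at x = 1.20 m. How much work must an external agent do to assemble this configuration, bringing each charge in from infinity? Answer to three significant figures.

0.292 J

The work to assemble the configuration equals its total potential energy, U = Σ kqᵢqⱼ/rᵢⱼ over all pairs.
Pair separations: r₁₂ = 1.75 m, r₁₃ = 0.623 m, r₂₃ = 2.37 m.
U = (-0.0250) + (0.354) + (-0.0370) = 0.292 J.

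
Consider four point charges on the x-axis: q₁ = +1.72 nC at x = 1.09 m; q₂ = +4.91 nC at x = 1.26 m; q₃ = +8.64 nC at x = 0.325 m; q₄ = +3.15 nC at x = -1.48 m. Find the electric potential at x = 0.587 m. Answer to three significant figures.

406 V

The total potential is the scalar sum of each charge's contribution, V = Σ kqᵢ/rᵢ.
Distances from the field point to each charge: r₁ = 0.503 m, r₂ = 0.673 m, r₃ = 0.262 m, r₄ = 2.07 m.
V = k[(1.72×10⁻⁹)/(0.503) + (4.91×10⁻⁹)/(0.673) + (8.64×10⁻⁹)/(0.262) + (3.15×10⁻⁹)/(2.07)] = 406 V.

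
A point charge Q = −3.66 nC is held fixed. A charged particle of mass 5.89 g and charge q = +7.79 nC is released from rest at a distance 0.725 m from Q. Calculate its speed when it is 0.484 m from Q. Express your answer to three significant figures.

Only the electrostatic force acts, so mechanical energy is conserved: ½mv² = U₁ − U₂ = kQq(1/r₁ − 1/r₂).
U₁ − U₂ = (8.99×10⁹ N·m²/C²)(-3.66×10⁻⁹ C)(7.79×10⁻⁹ C)(1/0.725 − 1/0.484) = 1.76×10⁻⁷ J.
v = √(2·1.76×10⁻⁷/5.89×10⁻³) = 7.73×10⁻³ m/s.

7.73×10⁻³ m/s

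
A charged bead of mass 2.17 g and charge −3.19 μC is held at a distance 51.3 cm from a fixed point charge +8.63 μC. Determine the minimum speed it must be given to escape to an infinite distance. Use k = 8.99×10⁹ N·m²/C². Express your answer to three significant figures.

21.1 m/s

To just escape, total mechanical energy must reach zero at infinity: ½mv²_min + U = 0, so ½mv²_min = −U = |kQq|/r.
|U| = |kQq|/r = (8.99×10⁹ N·m²/C²)(8.63×10⁻⁶)(3.19×10⁻⁶)/(0.513) = 0.482 J.
v_min = √(2|U|/m) = √(2·0.482/2.17×10⁻³) = 21.1 m/s.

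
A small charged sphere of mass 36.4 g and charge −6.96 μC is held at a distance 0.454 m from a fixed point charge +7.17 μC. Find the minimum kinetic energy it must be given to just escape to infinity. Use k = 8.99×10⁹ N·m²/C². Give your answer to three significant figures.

To just escape, total mechanical energy must reach zero at infinity: ½mv²_min + U = 0, so ½mv²_min = −U = |kQq|/r.
|U| = |kQq|/r = (8.99×10⁹ N·m²/C²)(7.17×10⁻⁶)(6.96×10⁻⁶)/(0.454) = 0.988 J.

0.988 J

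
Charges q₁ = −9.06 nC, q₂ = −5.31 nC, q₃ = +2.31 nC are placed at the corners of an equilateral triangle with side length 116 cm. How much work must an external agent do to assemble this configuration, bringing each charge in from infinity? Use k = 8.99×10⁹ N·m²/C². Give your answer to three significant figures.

1.16×10⁻⁷ J

The work to assemble the configuration equals its total potential energy, U = Σ kqᵢqⱼ/rᵢⱼ over all pairs.
All three pair separations equal the side length, 1.16 m.
U = (3.73×10⁻⁷) + (-1.62×10⁻⁷) + (-9.51×10⁻⁸) = 1.16×10⁻⁷ J.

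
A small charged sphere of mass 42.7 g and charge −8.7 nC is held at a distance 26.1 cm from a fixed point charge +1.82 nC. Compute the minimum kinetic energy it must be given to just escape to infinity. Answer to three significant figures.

To just escape, total mechanical energy must reach zero at infinity: ½mv²_min + U = 0, so ½mv²_min = −U = |kQq|/r.
|U| = |kQq|/r = (8.99×10⁹ N·m²/C²)(1.82×10⁻⁹)(8.70×10⁻⁹)/(0.261) = 5.45×10⁻⁷ J.

5.45×10⁻⁷ J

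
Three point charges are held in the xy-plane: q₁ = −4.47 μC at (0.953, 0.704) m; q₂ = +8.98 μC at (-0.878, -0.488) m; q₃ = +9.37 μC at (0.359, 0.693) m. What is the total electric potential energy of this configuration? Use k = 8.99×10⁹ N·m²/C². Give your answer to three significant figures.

-0.357 J

The work to assemble the configuration equals its total potential energy, U = Σ kqᵢqⱼ/rᵢⱼ over all pairs.
Pair separations: r₁₂ = 2.18 m, r₁₃ = 0.594 m, r₂₃ = 1.71 m.
U = (-0.165) + (-0.634) + (0.442) = -0.357 J.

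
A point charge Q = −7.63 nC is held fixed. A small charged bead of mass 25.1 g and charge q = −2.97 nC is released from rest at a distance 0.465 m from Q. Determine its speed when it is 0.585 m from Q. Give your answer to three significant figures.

Only the electrostatic force acts, so mechanical energy is conserved: ½mv² = U₁ − U₂ = kQq(1/r₁ − 1/r₂).
U₁ − U₂ = (8.99×10⁹ N·m²/C²)(-7.63×10⁻⁹ C)(-2.97×10⁻⁹ C)(1/0.465 − 1/0.585) = 8.99×10⁻⁸ J.
v = √(2·8.99×10⁻⁸/0.0251) = 2.68×10⁻³ m/s.

2.68×10⁻³ m/s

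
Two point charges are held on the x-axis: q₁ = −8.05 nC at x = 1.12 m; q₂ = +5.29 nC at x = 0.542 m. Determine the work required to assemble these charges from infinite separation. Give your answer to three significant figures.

-6.62×10⁻⁷ J

The work to assemble the configuration equals its total potential energy, U = Σ kqᵢqⱼ/rᵢⱼ over all pairs.
Pair separations: r₁₂ = 0.578 m.
U = (-6.62×10⁻⁷) = -6.62×10⁻⁷ J.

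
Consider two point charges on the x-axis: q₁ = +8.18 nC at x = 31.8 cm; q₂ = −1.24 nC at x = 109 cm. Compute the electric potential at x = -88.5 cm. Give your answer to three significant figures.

Electric potential is a scalar, so the contributions from each charge add algebraically: V = Σ kqᵢ/rᵢ.
Distances from the field point to each charge: r₁ = 1.20 m, r₂ = 1.98 m.
V = k[(8.18×10⁻⁹)/(1.20) + (-1.24×10⁻⁹)/(1.98)] = 55.5 V.

55.5 V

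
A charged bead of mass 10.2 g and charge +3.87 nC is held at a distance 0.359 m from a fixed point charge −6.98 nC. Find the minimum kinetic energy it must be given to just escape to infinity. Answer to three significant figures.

To just escape, total mechanical energy must reach zero at infinity: ½mv²_min + U = 0, so ½mv²_min = −U = |kQq|/r.
|U| = |kQq|/r = (8.99×10⁹ N·m²/C²)(6.98×10⁻⁹)(3.87×10⁻⁹)/(0.359) = 6.76×10⁻⁷ J.

6.76×10⁻⁷ J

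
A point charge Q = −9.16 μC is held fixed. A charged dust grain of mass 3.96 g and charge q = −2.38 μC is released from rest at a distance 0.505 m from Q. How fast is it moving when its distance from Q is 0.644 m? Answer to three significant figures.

Only the electrostatic force acts, so mechanical energy is conserved: ½mv² = U₁ − U₂ = kQq(1/r₁ − 1/r₂).
U₁ − U₂ = (8.99×10⁹ N·m²/C²)(-9.16×10⁻⁶ C)(-2.38×10⁻⁶ C)(1/0.505 − 1/0.644) = 0.0838 J.
v = √(2·0.0838/3.96×10⁻³) = 6.50 m/s.

6.50 m/s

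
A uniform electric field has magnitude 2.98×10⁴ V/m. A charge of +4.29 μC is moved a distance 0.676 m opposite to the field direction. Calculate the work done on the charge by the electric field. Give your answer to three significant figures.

The potential change for a displacement 0.676 m opposite to the field direction is ΔV = +Ed = 2.01×10⁴ V.
W_field = −qΔV = -0.0864 J.

-0.0864 J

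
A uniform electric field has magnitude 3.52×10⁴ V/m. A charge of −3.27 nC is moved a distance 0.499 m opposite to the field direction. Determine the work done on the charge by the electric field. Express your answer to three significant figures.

The potential change for a displacement 0.499 m opposite to the field direction is ΔV = +Ed = 1.76×10⁴ V.
W_field = −qΔV = 5.74×10⁻⁵ J.

5.74×10⁻⁵ J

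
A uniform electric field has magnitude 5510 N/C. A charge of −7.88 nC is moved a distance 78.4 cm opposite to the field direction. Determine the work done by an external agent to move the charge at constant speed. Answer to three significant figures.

The potential change for a displacement 78.4 cm opposite to the field direction is ΔV = +Ed = 4320 V.
W_ext = qΔV = -3.40×10⁻⁵ J.

-3.40×10⁻⁵ J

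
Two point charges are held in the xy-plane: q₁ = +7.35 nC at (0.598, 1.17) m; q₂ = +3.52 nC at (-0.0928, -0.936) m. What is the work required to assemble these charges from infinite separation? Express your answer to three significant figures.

1.05×10⁻⁷ J

The assembly work is the sum of pairwise potential energies, U = Σ_{i<j} kqᵢqⱼ/rᵢⱼ.
Pair separations: r₁₂ = 2.22 m.
U = (1.05×10⁻⁷) = 1.05×10⁻⁷ J.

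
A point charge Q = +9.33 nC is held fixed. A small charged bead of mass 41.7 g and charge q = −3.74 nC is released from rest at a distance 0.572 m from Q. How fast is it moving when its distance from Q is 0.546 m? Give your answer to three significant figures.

1.12×10⁻³ m/s

Only the electrostatic force acts, so mechanical energy is conserved: ½mv² = U₁ − U₂ = kQq(1/r₁ − 1/r₂).
U₁ − U₂ = (8.99×10⁹ N·m²/C²)(9.33×10⁻⁹ C)(-3.74×10⁻⁹ C)(1/0.572 − 1/0.546) = 2.61×10⁻⁸ J.
v = √(2·2.61×10⁻⁸/0.0417) = 1.12×10⁻³ m/s.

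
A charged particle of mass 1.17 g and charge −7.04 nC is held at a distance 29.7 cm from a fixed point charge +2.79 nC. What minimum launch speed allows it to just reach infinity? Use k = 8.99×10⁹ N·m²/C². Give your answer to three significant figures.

0.0319 m/s

To just escape, total mechanical energy must reach zero at infinity: ½mv²_min + U = 0, so ½mv²_min = −U = |kQq|/r.
|U| = |kQq|/r = (8.99×10⁹ N·m²/C²)(2.79×10⁻⁹)(7.04×10⁻⁹)/(0.297) = 5.95×10⁻⁷ J.
v_min = √(2|U|/m) = √(2·5.95×10⁻⁷/1.17×10⁻³) = 0.0319 m/s.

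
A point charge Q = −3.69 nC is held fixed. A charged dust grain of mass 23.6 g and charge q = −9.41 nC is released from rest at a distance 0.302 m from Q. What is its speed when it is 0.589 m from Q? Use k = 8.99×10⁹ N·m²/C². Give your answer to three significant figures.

Only the electrostatic force acts, so mechanical energy is conserved: ½mv² = U₁ − U₂ = kQq(1/r₁ − 1/r₂).
U₁ − U₂ = (8.99×10⁹ N·m²/C²)(-3.69×10⁻⁹ C)(-9.41×10⁻⁹ C)(1/0.302 − 1/0.589) = 5.04×10⁻⁷ J.
v = √(2·5.04×10⁻⁷/0.0236) = 6.53×10⁻³ m/s.

6.53×10⁻³ m/s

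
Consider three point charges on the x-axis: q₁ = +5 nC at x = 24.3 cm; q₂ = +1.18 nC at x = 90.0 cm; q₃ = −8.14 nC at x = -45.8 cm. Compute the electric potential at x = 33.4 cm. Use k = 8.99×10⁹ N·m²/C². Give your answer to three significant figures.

The total potential is the scalar sum of each charge's contribution, V = Σ kqᵢ/rᵢ.
Distances from the field point to each charge: r₁ = 0.0910 m, r₂ = 0.566 m, r₃ = 0.792 m.
V = k[(5.00×10⁻⁹)/(0.0910) + (1.18×10⁻⁹)/(0.566) + (-8.14×10⁻⁹)/(0.792)] = 420 V.

420 V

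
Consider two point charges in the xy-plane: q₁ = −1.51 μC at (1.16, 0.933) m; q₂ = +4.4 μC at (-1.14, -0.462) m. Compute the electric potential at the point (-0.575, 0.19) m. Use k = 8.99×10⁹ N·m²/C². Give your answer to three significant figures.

The total potential is the scalar sum of each charge's contribution, V = Σ kqᵢ/rᵢ.
Distances from the field point to each charge: r₁ = 1.89 m, r₂ = 0.863 m.
V = k[(-1.51×10⁻⁶)/(1.89) + (4.40×10⁻⁶)/(0.863)] = 3.87×10⁴ V.

3.87×10⁴ V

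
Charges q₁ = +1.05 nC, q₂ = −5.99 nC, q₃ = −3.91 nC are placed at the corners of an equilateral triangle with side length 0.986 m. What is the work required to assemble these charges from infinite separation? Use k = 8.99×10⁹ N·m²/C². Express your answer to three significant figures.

The assembly work is the sum of pairwise potential energies, U = Σ_{i<j} kqᵢqⱼ/rᵢⱼ.
All three pair separations equal the side length, 0.986 m.
U = (-5.73×10⁻⁸) + (-3.74×10⁻⁸) + (2.14×10⁻⁷) = 1.19×10⁻⁷ J.

1.19×10⁻⁷ J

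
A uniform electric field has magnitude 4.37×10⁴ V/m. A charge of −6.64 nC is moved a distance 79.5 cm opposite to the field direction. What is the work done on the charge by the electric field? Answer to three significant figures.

2.31×10⁻⁴ J

The potential change for a displacement 79.5 cm opposite to the field direction is ΔV = +Ed = 3.47×10⁴ V.
W_field = −qΔV = 2.31×10⁻⁴ J.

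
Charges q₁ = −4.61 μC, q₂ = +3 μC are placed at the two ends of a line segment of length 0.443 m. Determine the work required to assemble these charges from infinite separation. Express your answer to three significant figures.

The assembly work is the sum of pairwise potential energies, U = Σ_{i<j} kqᵢqⱼ/rᵢⱼ.
The separation is r = 0.443 m.
U = (-0.281) = -0.281 J.

-0.281 J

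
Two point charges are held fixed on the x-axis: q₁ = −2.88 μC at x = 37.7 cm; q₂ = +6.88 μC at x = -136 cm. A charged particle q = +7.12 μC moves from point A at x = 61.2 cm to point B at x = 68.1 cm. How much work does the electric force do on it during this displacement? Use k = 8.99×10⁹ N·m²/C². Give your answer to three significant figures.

-0.170 J

The work done by the electric force is W_field = −ΔU = −q(V_B − V_A) = q(V_A − V_B).
At A: distances to the source charges are 0.235 m, 1.97 m; V_A = Σ kqᵢ/rᵢ = -7.88×10⁴ V.
At B: distances to the source charges are 0.304 m, 2.04 m; V_B = Σ kqᵢ/rᵢ = -5.49×10⁴ V.
ΔV = V_B − V_A = 2.39×10⁴ V.
W_field = −qΔV = −(7.12×10⁻⁶ C)(2.39×10⁴ V) = -0.170 J.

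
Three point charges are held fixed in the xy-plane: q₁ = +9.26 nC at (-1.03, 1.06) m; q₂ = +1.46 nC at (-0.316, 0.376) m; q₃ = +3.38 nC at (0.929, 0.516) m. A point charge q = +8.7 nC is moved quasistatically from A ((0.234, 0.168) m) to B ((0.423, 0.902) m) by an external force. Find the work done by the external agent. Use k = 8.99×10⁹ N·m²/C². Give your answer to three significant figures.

3.43×10⁻⁸ J

For quasistatic motion the external work equals the change in potential energy: W_ext = qΔV = q(V_B − V_A).
At A: distances to the source charges are 1.55 m, 0.588 m, 0.777 m; V_A = Σ kqᵢ/rᵢ = 115 V.
At B: distances to the source charges are 1.46 m, 0.907 m, 0.636 m; V_B = Σ kqᵢ/rᵢ = 119 V.
ΔV = V_B − V_A = 3.95 V.
W_ext = qΔV = (8.70×10⁻⁹ C)(3.95 V) = 3.43×10⁻⁸ J.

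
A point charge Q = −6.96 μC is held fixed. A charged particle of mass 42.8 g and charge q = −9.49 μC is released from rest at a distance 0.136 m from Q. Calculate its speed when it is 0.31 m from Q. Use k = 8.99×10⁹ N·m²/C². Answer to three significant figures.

10.7 m/s

Only the electrostatic force acts, so mechanical energy is conserved: ½mv² = U₁ − U₂ = kQq(1/r₁ − 1/r₂).
U₁ − U₂ = (8.99×10⁹ N·m²/C²)(-6.96×10⁻⁶ C)(-9.49×10⁻⁶ C)(1/0.136 − 1/0.310) = 2.45 J.
v = √(2·2.45/0.0428) = 10.7 m/s.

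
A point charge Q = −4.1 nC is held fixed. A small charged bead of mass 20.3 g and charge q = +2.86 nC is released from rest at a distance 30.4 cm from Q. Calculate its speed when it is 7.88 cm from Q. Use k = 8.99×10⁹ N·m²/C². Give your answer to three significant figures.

Only the electrostatic force acts, so mechanical energy is conserved: ½mv² = U₁ − U₂ = kQq(1/r₁ − 1/r₂).
U₁ − U₂ = (8.99×10⁹ N·m²/C²)(-4.10×10⁻⁹ C)(2.86×10⁻⁹ C)(1/0.304 − 1/0.0788) = 9.91×10⁻⁷ J.
v = √(2·9.91×10⁻⁷/0.0203) = 9.88×10⁻³ m/s.

9.88×10⁻³ m/s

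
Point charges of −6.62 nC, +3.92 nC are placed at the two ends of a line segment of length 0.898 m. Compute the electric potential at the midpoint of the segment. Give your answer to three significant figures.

-54.1 V

The total potential is the scalar sum of each charge's contribution, V = Σ kqᵢ/rᵢ.
Each charge is 0.449 m from the midpoint.
V = k[(-6.62×10⁻⁹)/(0.449) + (3.92×10⁻⁹)/(0.449)] = -54.1 V.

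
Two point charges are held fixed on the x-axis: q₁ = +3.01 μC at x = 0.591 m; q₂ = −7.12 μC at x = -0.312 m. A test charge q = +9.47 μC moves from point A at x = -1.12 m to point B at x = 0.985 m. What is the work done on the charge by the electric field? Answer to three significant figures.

-0.783 J

The work done by the electric force is W_field = −ΔU = −q(V_B − V_A) = q(V_A − V_B).
At A: distances to the source charges are 1.71 m, 0.808 m; V_A = Σ kqᵢ/rᵢ = -6.34×10⁴ V.
At B: distances to the source charges are 0.394 m, 1.30 m; V_B = Σ kqᵢ/rᵢ = 1.93×10⁴ V.
ΔV = V_B − V_A = 8.27×10⁴ V.
W_field = −qΔV = −(9.47×10⁻⁶ C)(8.27×10⁴ V) = -0.783 J.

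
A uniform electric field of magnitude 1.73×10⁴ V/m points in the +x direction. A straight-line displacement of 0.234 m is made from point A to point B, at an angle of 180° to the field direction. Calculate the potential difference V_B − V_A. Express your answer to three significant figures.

4050 V

Only the component of displacement along E changes the potential: ΔV = −E·d·cosθ.
ΔV = −(1.73×10⁴ V/m)(0.234 m)cos180° = 4050 V.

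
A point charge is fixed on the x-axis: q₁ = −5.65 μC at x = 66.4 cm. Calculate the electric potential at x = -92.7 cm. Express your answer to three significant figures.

The total potential is the scalar sum of each charge's contribution, V = Σ kqᵢ/rᵢ.
V = k[(-5.65×10⁻⁶)/(1.59)] = -3.19×10⁴ V.

-3.19×10⁴ V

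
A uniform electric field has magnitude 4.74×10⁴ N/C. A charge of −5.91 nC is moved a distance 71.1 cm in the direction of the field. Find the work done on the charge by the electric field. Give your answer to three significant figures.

The potential change for a displacement 71.1 cm in the direction of the field is ΔV = −Ed = -3.37×10⁴ V.
W_field = −qΔV = -1.99×10⁻⁴ J.

-1.99×10⁻⁴ J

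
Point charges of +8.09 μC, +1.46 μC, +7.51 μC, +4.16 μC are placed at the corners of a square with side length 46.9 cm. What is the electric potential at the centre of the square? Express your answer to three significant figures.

5.75×10⁵ V

The total potential is the scalar sum of each charge's contribution, V = Σ kqᵢ/rᵢ.
The distance from each corner to the centre is a√2/2 = 0.332 m.
V = k[(8.09×10⁻⁶)/(0.332) + (1.46×10⁻⁶)/(0.332) + (7.51×10⁻⁶)/(0.332) + (4.16×10⁻⁶)/(0.332)] = 5.75×10⁵ V.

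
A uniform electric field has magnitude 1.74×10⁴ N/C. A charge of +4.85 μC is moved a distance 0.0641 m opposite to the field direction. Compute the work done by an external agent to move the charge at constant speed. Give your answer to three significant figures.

5.41×10⁻³ J

The potential change for a displacement 0.0641 m opposite to the field direction is ΔV = +Ed = 1120 V.
W_ext = qΔV = 5.41×10⁻³ J.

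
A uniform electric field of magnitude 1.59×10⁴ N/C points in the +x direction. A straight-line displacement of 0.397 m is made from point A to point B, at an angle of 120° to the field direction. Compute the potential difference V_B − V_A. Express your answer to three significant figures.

Only the component of displacement along E changes the potential: ΔV = −E·d·cosθ.
ΔV = −(1.59×10⁴ V/m)(0.397 m)cos120° = 3160 V.

3160 V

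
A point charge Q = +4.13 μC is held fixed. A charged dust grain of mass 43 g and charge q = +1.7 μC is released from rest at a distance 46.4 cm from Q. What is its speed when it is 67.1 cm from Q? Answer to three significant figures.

Only the electrostatic force acts, so mechanical energy is conserved: ½mv² = U₁ − U₂ = kQq(1/r₁ − 1/r₂).
U₁ − U₂ = (8.99×10⁹ N·m²/C²)(4.13×10⁻⁶ C)(1.70×10⁻⁶ C)(1/0.464 − 1/0.671) = 0.0420 J.
v = √(2·0.0420/0.0430) = 1.40 m/s.

1.40 m/s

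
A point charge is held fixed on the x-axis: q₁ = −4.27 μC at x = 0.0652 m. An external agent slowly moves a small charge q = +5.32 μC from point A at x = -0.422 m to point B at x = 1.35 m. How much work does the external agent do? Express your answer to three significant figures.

For quasistatic motion the external work equals the change in potential energy: W_ext = qΔV = q(V_B − V_A).
At A: distance to the source charge is 0.487 m; V_A = kq₁/r = -7.88×10⁴ V.
At B: distance to the source charge is 1.28 m; V_B = kq₁/r = -2.99×10⁴ V.
ΔV = V_B − V_A = 4.89×10⁴ V.
W_ext = qΔV = (5.32×10⁻⁶ C)(4.89×10⁴ V) = 0.260 J.

0.260 J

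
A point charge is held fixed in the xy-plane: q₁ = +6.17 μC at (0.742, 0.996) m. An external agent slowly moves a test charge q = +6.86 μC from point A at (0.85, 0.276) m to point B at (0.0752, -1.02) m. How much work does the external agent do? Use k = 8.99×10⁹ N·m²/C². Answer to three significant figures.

-0.343 J

For quasistatic motion the external work equals the change in potential energy: W_ext = qΔV = q(V_B − V_A).
At A: distance to the source charge is 0.728 m; V_A = kq₁/r = 7.62×10⁴ V.
At B: distance to the source charge is 2.12 m; V_B = kq₁/r = 2.61×10⁴ V.
ΔV = V_B − V_A = -5.01×10⁴ V.
W_ext = qΔV = (6.86×10⁻⁶ C)(-5.01×10⁴ V) = -0.343 J.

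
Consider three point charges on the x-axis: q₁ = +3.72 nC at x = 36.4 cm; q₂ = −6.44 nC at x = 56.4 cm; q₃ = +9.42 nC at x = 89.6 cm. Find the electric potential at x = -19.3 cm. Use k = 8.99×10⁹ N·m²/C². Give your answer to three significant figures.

Electric potential is a scalar, so the contributions from each charge add algebraically: V = Σ kqᵢ/rᵢ.
Distances from the field point to each charge: r₁ = 0.557 m, r₂ = 0.757 m, r₃ = 1.09 m.
V = k[(3.72×10⁻⁹)/(0.557) + (-6.44×10⁻⁹)/(0.757) + (9.42×10⁻⁹)/(1.09)] = 61.3 V.

61.3 V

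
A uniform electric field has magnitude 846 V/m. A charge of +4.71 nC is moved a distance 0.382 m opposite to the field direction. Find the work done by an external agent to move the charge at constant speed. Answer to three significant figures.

The potential change for a displacement 0.382 m opposite to the field direction is ΔV = +Ed = 323 V.
W_ext = qΔV = 1.52×10⁻⁶ J.

1.52×10⁻⁶ J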